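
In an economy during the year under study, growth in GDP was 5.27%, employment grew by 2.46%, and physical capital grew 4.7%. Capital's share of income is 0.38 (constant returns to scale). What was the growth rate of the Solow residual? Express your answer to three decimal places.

1.959%

Labor's share = 1 − 0.38 = 0.62.
Physical capital: 0.38 × 4.7 = 1.786 pp.
Employment: 0.62 × 2.46 = 1.5252 pp.
TFP growth = 5.27 − 3.3112 = 1.9588%.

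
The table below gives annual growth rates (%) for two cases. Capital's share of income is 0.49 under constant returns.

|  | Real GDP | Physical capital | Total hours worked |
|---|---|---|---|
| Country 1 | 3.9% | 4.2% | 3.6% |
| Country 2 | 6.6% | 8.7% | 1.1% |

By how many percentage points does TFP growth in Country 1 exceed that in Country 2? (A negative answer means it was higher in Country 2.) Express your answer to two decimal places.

-1.77 percentage points

Labor's share = 1 − 0.49 = 0.51.
Country 1: TFP = 3.9 − 2.058 − 1.836 = 0.006%.
Country 2: TFP = 6.6 − 4.263 − 0.561 = 1.776%.
Difference = 0.006 − (1.776) = -1.77 pp.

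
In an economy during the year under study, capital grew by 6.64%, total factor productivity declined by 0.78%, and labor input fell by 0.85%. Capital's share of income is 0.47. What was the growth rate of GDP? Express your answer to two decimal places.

1.89%

Labor's share = 1 − 0.47 = 0.53.
Capital: 0.47 × 6.64 = 3.1208 pp.
Labor input: 0.53 × (-0.85) = -0.4505 pp.
Output growth = -0.78 + 2.6703 = 1.8903%.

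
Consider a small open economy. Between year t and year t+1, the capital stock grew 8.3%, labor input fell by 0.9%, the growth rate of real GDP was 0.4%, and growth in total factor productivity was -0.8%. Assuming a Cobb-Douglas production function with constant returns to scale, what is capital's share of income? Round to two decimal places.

α = 0.23

gY = gA + α·gK + (1−α)·gL, so gY − gA − gL = α(gK − gL).
0.4 + 0.8 + 0.9 = α × (8.3 − (-0.9)).
2.1 = 9.2 α, so α = 0.2283.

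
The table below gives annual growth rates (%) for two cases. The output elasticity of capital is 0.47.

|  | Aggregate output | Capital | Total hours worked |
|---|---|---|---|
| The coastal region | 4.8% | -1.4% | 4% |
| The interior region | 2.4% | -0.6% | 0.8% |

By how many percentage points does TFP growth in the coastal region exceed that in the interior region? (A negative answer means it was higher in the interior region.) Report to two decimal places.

1.08 percentage points

Labor's share = 1 − 0.47 = 0.53.
The coastal region: TFP = 4.8 + 0.658 − 2.12 = 3.338%.
The interior region: TFP = 2.4 + 0.282 − 0.424 = 2.258%.
Difference = 3.338 − (2.258) = 1.08 pp.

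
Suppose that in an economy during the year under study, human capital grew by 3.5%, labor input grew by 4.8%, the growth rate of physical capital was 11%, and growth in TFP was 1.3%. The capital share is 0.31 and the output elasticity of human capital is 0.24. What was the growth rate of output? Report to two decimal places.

Output growth was 7.71%.

Labor's share = 1 − 0.31 − 0.24 = 0.45.
Physical capital: 0.31 × 11 = 3.41 pp.
Human capital: 0.24 × 3.5 = 0.84 pp.
Labor input: 0.45 × 4.8 = 2.16 pp.
Output growth = 1.3 + 6.41 = 7.71%.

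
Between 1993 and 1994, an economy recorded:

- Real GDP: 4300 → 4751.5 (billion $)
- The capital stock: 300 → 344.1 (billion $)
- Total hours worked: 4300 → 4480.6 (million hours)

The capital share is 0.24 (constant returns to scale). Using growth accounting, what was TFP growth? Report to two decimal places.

Real GDP growth = (4751.5 − 4300) / 4300 = 10.5%.
The capital stock growth = (344.1 − 300) / 300 = 14.7%.
Total hours worked growth = (4480.6 − 4300) / 4300 = 4.2%.
Labor's share = 1 − 0.24 = 0.76.
The capital stock: 0.24 × 14.7 = 3.528 pp.
Total hours worked: 0.76 × 4.2 = 3.192 pp.
TFP growth = 10.5 − 6.72 = 3.78%.

3.78%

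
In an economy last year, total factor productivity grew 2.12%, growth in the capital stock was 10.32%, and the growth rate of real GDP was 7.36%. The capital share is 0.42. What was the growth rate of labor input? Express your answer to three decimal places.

Labor input growth was 1.561%.

Labor's share = 1 − 0.42 = 0.58.
gY = gA + 0.42×10.32 + 0.58×g.
0.58×g = 7.36 − 2.12 − 4.3344 = 0.9056.
g = 0.9056 / 0.58 = 1.56138%.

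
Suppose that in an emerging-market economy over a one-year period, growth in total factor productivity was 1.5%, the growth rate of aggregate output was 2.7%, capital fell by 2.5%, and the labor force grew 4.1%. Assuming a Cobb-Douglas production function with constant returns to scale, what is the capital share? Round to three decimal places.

gY = gA + α·gK + (1−α)·gL, so gY − gA − gL = α(gK − gL).
2.7 − 1.5 − 4.1 = α × (-2.5 − 4.1).
-2.9 = -6.6 α, so α = 0.43939.

0.439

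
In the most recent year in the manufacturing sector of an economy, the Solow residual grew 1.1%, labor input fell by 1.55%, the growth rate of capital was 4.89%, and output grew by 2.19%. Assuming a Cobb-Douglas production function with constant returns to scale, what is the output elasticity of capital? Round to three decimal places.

gY = gA + α·gK + (1−α)·gL, so gY − gA − gL = α(gK − gL).
2.19 − 1.1 + 1.55 = α × (4.89 − (-1.55)).
2.64 = 6.44 α, so α = 0.40994.

α = 0.410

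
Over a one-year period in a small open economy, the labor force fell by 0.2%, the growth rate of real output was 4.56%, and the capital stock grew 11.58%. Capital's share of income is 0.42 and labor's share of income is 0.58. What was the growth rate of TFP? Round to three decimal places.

-0.188%

Labor's share = 1 − 0.42 = 0.58.
The capital stock: 0.42 × 11.58 = 4.8636 pp.
The labor force: 0.58 × (-0.2) = -0.116 pp.
TFP growth = 4.56 − 4.7476 = -0.1876%.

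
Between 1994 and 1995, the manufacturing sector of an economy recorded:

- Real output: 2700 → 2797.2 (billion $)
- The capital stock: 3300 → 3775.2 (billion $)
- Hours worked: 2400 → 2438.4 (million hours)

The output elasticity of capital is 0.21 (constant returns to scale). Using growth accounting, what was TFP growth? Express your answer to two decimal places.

-0.69%

Real output growth = (2797.2 − 2700) / 2700 = 3.6%.
The capital stock growth = (3775.2 − 3300) / 3300 = 14.4%.
Hours worked growth = (2438.4 − 2400) / 2400 = 1.6%.
Labor's share = 1 − 0.21 = 0.79.
The capital stock: 0.21 × 14.4 = 3.024 pp.
Hours worked: 0.79 × 1.6 = 1.264 pp.
TFP growth = 3.6 − 4.288 = -0.688%.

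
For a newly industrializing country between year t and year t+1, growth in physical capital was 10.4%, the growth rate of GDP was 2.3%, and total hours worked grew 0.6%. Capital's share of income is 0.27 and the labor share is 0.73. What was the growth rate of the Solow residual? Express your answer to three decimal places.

-0.946%

Labor's share = 1 − 0.27 = 0.73.
Physical capital: 0.27 × 10.4 = 2.808 pp.
Total hours worked: 0.73 × 0.6 = 0.438 pp.
TFP growth = 2.3 − 3.246 = -0.946%.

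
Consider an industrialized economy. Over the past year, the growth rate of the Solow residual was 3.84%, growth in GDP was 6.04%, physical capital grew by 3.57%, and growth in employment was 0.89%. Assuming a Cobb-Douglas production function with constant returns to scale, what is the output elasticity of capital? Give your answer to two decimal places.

gY = gA + α·gK + (1−α)·gL, so gY − gA − gL = α(gK − gL).
6.04 − 3.84 − 0.89 = α × (3.57 − 0.89).
1.31 = 2.68 α, so α = 0.4888.

α = 0.49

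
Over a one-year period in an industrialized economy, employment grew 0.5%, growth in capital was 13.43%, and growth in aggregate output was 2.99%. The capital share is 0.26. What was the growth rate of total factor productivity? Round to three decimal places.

Labor's share = 1 − 0.26 = 0.74.
Capital: 0.26 × 13.43 = 3.4918 pp.
Employment: 0.74 × 0.5 = 0.37 pp.
TFP growth = 2.99 − 3.8618 = -0.8718%.

-0.872%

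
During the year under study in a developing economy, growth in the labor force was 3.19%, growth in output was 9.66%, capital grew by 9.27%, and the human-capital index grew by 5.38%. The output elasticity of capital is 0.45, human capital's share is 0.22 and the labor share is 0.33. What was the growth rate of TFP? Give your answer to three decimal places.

TFP grew 3.252%.

Labor's share = 1 − 0.45 − 0.22 = 0.33.
Capital: 0.45 × 9.27 = 4.1715 pp.
The human-capital index: 0.22 × 5.38 = 1.1836 pp.
The labor force: 0.33 × 3.19 = 1.0527 pp.
TFP growth = 9.66 − 6.4078 = 3.2522%.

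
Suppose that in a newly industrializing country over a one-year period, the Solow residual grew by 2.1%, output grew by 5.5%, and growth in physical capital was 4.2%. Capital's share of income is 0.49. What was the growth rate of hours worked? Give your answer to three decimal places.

Hours worked grew 2.631%.

Labor's share = 1 − 0.49 = 0.51.
gY = gA + 0.49×4.2 + 0.51×g.
0.51×g = 5.5 − 2.1 − 2.058 = 1.342.
g = 1.342 / 0.51 = 2.63137%.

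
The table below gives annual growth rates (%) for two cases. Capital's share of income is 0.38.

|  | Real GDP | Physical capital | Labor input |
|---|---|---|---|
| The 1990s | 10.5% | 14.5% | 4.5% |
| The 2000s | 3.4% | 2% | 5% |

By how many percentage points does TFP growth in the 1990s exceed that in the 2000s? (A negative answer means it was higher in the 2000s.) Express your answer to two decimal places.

Labor's share = 1 − 0.38 = 0.62.
The 1990s: TFP = 10.5 − 5.51 − 2.79 = 2.2%.
The 2000s: TFP = 3.4 − 0.76 − 3.1 = -0.46%.
Difference = 2.2 − (-0.46) = 2.66 pp.

2.66 percentage points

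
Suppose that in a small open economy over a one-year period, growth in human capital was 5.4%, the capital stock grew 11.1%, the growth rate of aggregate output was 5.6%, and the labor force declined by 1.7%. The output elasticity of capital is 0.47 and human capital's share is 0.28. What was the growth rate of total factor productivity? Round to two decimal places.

-0.70%

Labor's share = 1 − 0.47 − 0.28 = 0.25.
The capital stock: 0.47 × 11.1 = 5.217 pp.
Human capital: 0.28 × 5.4 = 1.512 pp.
The labor force: 0.25 × (-1.7) = -0.425 pp.
TFP growth = 5.6 − 6.304 = -0.704%.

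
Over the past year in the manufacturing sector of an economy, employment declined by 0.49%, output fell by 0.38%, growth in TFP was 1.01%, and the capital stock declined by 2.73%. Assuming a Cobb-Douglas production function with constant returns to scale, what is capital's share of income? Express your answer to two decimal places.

gY = gA + α·gK + (1−α)·gL, so gY − gA − gL = α(gK − gL).
-0.38 − 1.01 + 0.49 = α × (-2.73 − (-0.49)).
-0.9 = -2.24 α, so α = 0.4018.

0.40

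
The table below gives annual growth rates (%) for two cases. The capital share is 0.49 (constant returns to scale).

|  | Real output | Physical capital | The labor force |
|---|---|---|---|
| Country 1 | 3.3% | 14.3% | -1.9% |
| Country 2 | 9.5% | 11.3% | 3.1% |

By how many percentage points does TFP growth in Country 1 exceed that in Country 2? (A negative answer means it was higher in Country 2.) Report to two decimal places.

-5.12 percentage points

Labor's share = 1 − 0.49 = 0.51.
Country 1: TFP = 3.3 − 7.007 + 0.969 = -2.738%.
Country 2: TFP = 9.5 − 5.537 − 1.581 = 2.382%.
Difference = -2.738 − (2.382) = -5.12 pp.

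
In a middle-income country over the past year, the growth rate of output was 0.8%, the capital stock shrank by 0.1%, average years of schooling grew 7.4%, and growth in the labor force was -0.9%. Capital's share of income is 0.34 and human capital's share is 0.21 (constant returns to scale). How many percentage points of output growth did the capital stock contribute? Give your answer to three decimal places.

Contribution = share × growth = 0.34 × (-0.1) = -0.034 pp.

-0.034 pp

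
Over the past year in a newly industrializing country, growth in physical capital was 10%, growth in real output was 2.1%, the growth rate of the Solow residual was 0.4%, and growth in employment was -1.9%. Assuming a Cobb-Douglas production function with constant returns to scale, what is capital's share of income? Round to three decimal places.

gY = gA + α·gK + (1−α)·gL, so gY − gA − gL = α(gK − gL).
2.1 − 0.4 + 1.9 = α × (10 − (-1.9)).
3.6 = 11.9 α, so α = 0.30252.

α = 0.303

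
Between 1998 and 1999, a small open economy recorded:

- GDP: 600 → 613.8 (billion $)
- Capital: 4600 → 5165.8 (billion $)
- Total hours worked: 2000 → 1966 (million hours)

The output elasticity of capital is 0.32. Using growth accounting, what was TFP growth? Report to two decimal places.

GDP growth = (613.8 − 600) / 600 = 2.3%.
Capital growth = (5165.8 − 4600) / 4600 = 12.3%.
Total hours worked growth = (1966 − 2000) / 2000 = -1.7%.
Labor's share = 1 − 0.32 = 0.68.
Capital: 0.32 × 12.3 = 3.936 pp.
Total hours worked: 0.68 × (-1.7) = -1.156 pp.
TFP growth = 2.3 − 2.78 = -0.48%.

-0.48%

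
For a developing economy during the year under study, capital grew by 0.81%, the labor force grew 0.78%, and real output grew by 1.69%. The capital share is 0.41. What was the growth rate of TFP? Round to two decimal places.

0.90%

Labor's share = 1 − 0.41 = 0.59.
Capital: 0.41 × 0.81 = 0.3321 pp.
The labor force: 0.59 × 0.78 = 0.4602 pp.
TFP growth = 1.69 − 0.7923 = 0.8977%.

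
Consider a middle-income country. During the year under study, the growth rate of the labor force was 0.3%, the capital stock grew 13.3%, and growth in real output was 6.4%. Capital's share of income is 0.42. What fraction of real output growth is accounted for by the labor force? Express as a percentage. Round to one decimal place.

Labor's share = 1 − 0.42 = 0.58.
The labor force contributed 0.58 × 0.3 = 0.174 pp.
Share of growth = 0.174 / 6.4 × 100 = 2.719%.

The labor force accounted for 2.7% of growth.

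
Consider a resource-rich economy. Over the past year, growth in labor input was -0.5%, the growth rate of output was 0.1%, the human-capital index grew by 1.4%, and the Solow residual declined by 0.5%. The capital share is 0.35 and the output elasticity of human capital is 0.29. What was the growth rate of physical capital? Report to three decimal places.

1.069%

Labor's share = 1 − 0.35 − 0.29 = 0.36.
gY = gA + 0.29×1.4 + 0.36×(-0.5) + 0.35×g.
0.35×g = 0.1 + 0.5 − 0.226 = 0.374.
g = 0.374 / 0.35 = 1.06857%.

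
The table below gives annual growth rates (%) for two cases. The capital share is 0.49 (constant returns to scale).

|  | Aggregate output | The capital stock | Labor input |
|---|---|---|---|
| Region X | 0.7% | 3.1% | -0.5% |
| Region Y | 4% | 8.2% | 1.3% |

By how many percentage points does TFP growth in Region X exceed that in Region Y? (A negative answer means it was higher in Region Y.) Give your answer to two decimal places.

0.12 percentage points

Labor's share = 1 − 0.49 = 0.51.
Region X: TFP = 0.7 − 1.519 + 0.255 = -0.564%.
Region Y: TFP = 4 − 4.018 − 0.663 = -0.681%.
Difference = -0.564 − (-0.681) = 0.117 pp.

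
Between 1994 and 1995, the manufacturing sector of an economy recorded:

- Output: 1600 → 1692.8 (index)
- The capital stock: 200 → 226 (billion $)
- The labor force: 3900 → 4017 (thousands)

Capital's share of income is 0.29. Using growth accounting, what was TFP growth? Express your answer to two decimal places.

-0.10%

Output growth = (1692.8 − 1600) / 1600 = 5.8%.
The capital stock growth = (226 − 200) / 200 = 13%.
The labor force growth = (4017 − 3900) / 3900 = 3%.
Labor's share = 1 − 0.29 = 0.71.
The capital stock: 0.29 × 13 = 3.77 pp.
The labor force: 0.71 × 3 = 2.13 pp.
TFP growth = 5.8 − 5.9 = -0.1%.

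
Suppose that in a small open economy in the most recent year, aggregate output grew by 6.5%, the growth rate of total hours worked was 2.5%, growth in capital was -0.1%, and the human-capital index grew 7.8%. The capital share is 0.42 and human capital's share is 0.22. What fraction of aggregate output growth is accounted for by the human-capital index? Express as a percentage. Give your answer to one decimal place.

26.4%

The human-capital index contributed 0.22 × 7.8 = 1.716 pp.
Share of growth = 1.716 / 6.5 × 100 = 26.4%.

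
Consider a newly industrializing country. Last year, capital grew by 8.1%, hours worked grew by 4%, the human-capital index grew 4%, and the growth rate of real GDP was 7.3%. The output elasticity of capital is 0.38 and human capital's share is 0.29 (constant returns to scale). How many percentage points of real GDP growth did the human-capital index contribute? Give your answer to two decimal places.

Contribution = share × growth = 0.29 × 4 = 1.16 pp.

1.16 pp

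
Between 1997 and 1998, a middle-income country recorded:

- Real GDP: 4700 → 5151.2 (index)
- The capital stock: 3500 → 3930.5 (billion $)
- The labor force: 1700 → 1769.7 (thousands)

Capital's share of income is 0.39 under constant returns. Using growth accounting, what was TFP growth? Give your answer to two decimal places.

2.30%

Real GDP growth = (5151.2 − 4700) / 4700 = 9.6%.
The capital stock growth = (3930.5 − 3500) / 3500 = 12.3%.
The labor force growth = (1769.7 − 1700) / 1700 = 4.1%.
Labor's share = 1 − 0.39 = 0.61.
The capital stock: 0.39 × 12.3 = 4.797 pp.
The labor force: 0.61 × 4.1 = 2.501 pp.
TFP growth = 9.6 − 7.298 = 2.302%.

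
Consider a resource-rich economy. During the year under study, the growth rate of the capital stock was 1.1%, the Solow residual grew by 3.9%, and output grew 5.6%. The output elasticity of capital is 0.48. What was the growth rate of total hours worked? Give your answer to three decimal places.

Labor's share = 1 − 0.48 = 0.52.
gY = gA + 0.48×1.1 + 0.52×g.
0.52×g = 5.6 − 3.9 − 0.528 = 1.172.
g = 1.172 / 0.52 = 2.25385%.

2.254%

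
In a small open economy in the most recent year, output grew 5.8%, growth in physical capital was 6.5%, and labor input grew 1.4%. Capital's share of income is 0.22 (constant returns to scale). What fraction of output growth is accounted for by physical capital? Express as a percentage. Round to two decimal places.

Physical capital contributed 0.22 × 6.5 = 1.43 pp.
Share of growth = 1.43 / 5.8 × 100 = 24.6552%.

24.66%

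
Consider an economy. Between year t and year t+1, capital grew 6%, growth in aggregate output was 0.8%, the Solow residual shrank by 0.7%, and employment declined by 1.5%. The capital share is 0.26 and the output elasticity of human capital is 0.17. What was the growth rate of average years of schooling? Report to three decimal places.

Labor's share = 1 − 0.26 − 0.17 = 0.57.
gY = gA + 0.26×6 + 0.57×(-1.5) + 0.17×g.
0.17×g = 0.8 + 0.7 − 0.705 = 0.795.
g = 0.795 / 0.17 = 4.67647%.

Average years of schooling growth was 4.676%.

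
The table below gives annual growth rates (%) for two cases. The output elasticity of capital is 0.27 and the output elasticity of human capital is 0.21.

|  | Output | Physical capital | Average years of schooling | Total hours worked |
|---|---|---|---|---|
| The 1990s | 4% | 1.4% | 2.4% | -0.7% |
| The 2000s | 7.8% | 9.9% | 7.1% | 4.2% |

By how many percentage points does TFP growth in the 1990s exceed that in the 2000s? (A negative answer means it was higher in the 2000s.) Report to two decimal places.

2.03 percentage points

Labor's share = 1 − 0.27 − 0.21 = 0.52.
The 1990s: TFP = 4 − 0.378 − 0.504 + 0.364 = 3.482%.
The 2000s: TFP = 7.8 − 2.673 − 1.491 − 2.184 = 1.452%.
Difference = 3.482 − (1.452) = 2.03 pp.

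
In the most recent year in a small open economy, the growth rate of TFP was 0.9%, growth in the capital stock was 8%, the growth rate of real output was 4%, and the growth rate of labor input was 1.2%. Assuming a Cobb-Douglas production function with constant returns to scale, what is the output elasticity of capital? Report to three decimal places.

0.279

gY = gA + α·gK + (1−α)·gL, so gY − gA − gL = α(gK − gL).
4 − 0.9 − 1.2 = α × (8 − 1.2).
1.9 = 6.8 α, so α = 0.27941.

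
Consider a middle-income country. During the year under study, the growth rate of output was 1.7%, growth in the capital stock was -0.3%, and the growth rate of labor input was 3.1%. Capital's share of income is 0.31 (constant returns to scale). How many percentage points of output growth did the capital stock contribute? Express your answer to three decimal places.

-0.093 pp

Contribution = share × growth = 0.31 × (-0.3) = -0.093 pp.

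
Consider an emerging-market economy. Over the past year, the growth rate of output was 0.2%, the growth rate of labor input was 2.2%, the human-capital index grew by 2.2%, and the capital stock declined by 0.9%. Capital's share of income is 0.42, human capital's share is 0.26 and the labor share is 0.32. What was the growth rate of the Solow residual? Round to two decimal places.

Labor's share = 1 − 0.42 − 0.26 = 0.32.
The capital stock: 0.42 × (-0.9) = -0.378 pp.
The human-capital index: 0.26 × 2.2 = 0.572 pp.
Labor input: 0.32 × 2.2 = 0.704 pp.
TFP growth = 0.2 − 0.898 = -0.698%.

-0.70%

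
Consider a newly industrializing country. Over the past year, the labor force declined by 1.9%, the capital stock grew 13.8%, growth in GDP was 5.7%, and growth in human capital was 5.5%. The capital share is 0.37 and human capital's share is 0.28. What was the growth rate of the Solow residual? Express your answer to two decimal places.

-0.28%

Labor's share = 1 − 0.37 − 0.28 = 0.35.
The capital stock: 0.37 × 13.8 = 5.106 pp.
Human capital: 0.28 × 5.5 = 1.54 pp.
The labor force: 0.35 × (-1.9) = -0.665 pp.
TFP growth = 5.7 − 5.981 = -0.281%.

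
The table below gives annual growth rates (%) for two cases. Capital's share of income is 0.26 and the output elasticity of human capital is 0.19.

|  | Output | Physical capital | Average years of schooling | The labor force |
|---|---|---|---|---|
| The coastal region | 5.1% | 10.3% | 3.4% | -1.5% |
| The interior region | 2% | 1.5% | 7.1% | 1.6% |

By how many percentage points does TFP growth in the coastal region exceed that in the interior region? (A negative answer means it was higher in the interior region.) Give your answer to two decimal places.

Labor's share = 1 − 0.26 − 0.19 = 0.55.
The coastal region: TFP = 5.1 − 2.678 − 0.646 + 0.825 = 2.601%.
The interior region: TFP = 2 − 0.39 − 1.349 − 0.88 = -0.619%.
Difference = 2.601 − (-0.619) = 3.22 pp.

3.22 percentage points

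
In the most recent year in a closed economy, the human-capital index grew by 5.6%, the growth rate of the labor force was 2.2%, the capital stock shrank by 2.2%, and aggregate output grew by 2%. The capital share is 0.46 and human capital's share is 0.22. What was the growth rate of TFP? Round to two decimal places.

Labor's share = 1 − 0.46 − 0.22 = 0.32.
The capital stock: 0.46 × (-2.2) = -1.012 pp.
The human-capital index: 0.22 × 5.6 = 1.232 pp.
The labor force: 0.32 × 2.2 = 0.704 pp.
TFP growth = 2 − 0.924 = 1.076%.

1.08%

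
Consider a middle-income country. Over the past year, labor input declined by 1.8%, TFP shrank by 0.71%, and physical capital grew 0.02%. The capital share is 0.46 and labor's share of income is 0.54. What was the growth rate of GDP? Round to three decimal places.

Labor's share = 1 − 0.46 = 0.54.
Physical capital: 0.46 × 0.02 = 0.0092 pp.
Labor input: 0.54 × (-1.8) = -0.972 pp.
Output growth = -0.71 + (-0.9628) = -1.6728%.

-1.673%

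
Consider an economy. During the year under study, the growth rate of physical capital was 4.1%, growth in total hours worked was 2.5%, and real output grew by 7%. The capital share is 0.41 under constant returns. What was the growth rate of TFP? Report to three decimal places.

TFP grew 3.844%.

Labor's share = 1 − 0.41 = 0.59.
Physical capital: 0.41 × 4.1 = 1.681 pp.
Total hours worked: 0.59 × 2.5 = 1.475 pp.
TFP growth = 7 − 3.156 = 3.844%.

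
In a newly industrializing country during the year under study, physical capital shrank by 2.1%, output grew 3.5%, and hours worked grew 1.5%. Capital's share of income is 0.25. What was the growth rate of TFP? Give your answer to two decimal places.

2.90%

Labor's share = 1 − 0.25 = 0.75.
Physical capital: 0.25 × (-2.1) = -0.525 pp.
Hours worked: 0.75 × 1.5 = 1.125 pp.
TFP growth = 3.5 − 0.6 = 2.9%.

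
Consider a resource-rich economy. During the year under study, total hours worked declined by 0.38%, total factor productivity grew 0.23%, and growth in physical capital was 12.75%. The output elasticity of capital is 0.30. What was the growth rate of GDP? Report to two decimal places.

Labor's share = 1 − 0.3 = 0.7.
Physical capital: 0.3 × 12.75 = 3.825 pp.
Total hours worked: 0.7 × (-0.38) = -0.266 pp.
Output growth = 0.23 + 3.559 = 3.789%.

3.79%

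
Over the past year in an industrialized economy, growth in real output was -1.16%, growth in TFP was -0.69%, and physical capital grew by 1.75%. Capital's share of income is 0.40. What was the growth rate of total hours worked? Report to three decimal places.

Labor's share = 1 − 0.4 = 0.6.
gY = gA + 0.4×1.75 + 0.6×g.
0.6×g = -1.16 + 0.69 − 0.7 = -1.17.
g = -1.17 / 0.6 = -1.95%.

-1.950%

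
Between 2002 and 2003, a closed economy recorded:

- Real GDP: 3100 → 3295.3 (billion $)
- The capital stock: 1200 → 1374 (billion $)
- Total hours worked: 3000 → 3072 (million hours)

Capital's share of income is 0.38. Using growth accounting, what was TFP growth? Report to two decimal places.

-0.70%

Real GDP growth = (3295.3 − 3100) / 3100 = 6.3%.
The capital stock growth = (1374 − 1200) / 1200 = 14.5%.
Total hours worked growth = (3072 − 3000) / 3000 = 2.4%.
Labor's share = 1 − 0.38 = 0.62.
The capital stock: 0.38 × 14.5 = 5.51 pp.
Total hours worked: 0.62 × 2.4 = 1.488 pp.
TFP growth = 6.3 − 6.998 = -0.698%.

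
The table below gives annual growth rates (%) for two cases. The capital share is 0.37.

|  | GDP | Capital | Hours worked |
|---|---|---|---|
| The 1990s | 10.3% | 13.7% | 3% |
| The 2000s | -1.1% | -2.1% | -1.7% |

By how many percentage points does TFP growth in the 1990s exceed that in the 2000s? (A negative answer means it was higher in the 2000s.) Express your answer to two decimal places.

2.59 percentage points

Labor's share = 1 − 0.37 = 0.63.
The 1990s: TFP = 10.3 − 5.069 − 1.89 = 3.341%.
The 2000s: TFP = -1.1 + 0.777 + 1.071 = 0.748%.
Difference = 3.341 − (0.748) = 2.593 pp.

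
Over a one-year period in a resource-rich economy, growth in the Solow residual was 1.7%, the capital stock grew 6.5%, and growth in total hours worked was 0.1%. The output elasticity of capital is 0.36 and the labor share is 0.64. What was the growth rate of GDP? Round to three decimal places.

GDP grew 4.104%.

Labor's share = 1 − 0.36 = 0.64.
The capital stock: 0.36 × 6.5 = 2.34 pp.
Total hours worked: 0.64 × 0.1 = 0.064 pp.
Output growth = 1.7 + 2.404 = 4.104%.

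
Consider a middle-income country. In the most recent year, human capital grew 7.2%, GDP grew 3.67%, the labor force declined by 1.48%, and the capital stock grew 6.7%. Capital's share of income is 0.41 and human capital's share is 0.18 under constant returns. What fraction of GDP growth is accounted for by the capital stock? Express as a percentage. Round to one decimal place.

The capital stock contributed 0.41 × 6.7 = 2.747 pp.
Share of growth = 2.747 / 3.67 × 100 = 74.85%.

74.9%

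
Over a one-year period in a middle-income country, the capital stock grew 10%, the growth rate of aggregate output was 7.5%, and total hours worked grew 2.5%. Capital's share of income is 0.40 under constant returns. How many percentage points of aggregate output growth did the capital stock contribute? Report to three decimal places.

Contribution = share × growth = 0.4 × 10 = 4 pp.

4.000 pp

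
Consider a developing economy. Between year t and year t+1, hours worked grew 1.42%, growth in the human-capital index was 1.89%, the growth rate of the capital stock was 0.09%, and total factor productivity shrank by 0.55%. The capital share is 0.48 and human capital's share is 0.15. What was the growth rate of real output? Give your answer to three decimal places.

0.302%

Labor's share = 1 − 0.48 − 0.15 = 0.37.
The capital stock: 0.48 × 0.09 = 0.0432 pp.
The human-capital index: 0.15 × 1.89 = 0.2835 pp.
Hours worked: 0.37 × 1.42 = 0.5254 pp.
Output growth = -0.55 + 0.8521 = 0.3021%.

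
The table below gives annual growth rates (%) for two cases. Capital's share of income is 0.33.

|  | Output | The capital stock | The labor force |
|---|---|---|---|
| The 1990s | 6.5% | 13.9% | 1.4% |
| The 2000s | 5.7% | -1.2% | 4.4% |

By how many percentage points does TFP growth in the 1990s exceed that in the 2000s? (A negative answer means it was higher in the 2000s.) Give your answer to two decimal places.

-2.17 percentage points

Labor's share = 1 − 0.33 = 0.67.
The 1990s: TFP = 6.5 − 4.587 − 0.938 = 0.975%.
The 2000s: TFP = 5.7 + 0.396 − 2.948 = 3.148%.
Difference = 0.975 − (3.148) = -2.173 pp.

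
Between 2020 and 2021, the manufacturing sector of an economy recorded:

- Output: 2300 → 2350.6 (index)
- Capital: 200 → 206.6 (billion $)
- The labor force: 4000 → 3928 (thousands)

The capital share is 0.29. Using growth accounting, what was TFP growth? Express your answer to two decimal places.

Output growth = (2350.6 − 2300) / 2300 = 2.2%.
Capital growth = (206.6 − 200) / 200 = 3.3%.
The labor force growth = (3928 − 4000) / 4000 = -1.8%.
Labor's share = 1 − 0.29 = 0.71.
Capital: 0.29 × 3.3 = 0.957 pp.
The labor force: 0.71 × (-1.8) = -1.278 pp.
TFP growth = 2.2 + 0.321 = 2.521%.

TFP growth was 2.52%.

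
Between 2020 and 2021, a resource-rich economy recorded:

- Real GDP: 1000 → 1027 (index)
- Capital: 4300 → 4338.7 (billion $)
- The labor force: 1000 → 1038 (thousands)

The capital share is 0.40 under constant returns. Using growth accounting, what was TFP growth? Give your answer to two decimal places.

0.06%

Real GDP growth = (1027 − 1000) / 1000 = 2.7%.
Capital growth = (4338.7 − 4300) / 4300 = 0.9%.
The labor force growth = (1038 − 1000) / 1000 = 3.8%.
Labor's share = 1 − 0.4 = 0.6.
Capital: 0.4 × 0.9 = 0.36 pp.
The labor force: 0.6 × 3.8 = 2.28 pp.
TFP growth = 2.7 − 2.64 = 0.06%.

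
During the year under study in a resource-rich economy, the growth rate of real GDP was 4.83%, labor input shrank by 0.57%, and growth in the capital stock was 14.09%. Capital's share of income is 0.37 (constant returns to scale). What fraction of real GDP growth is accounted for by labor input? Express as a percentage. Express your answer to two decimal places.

-7.43%

Labor's share = 1 − 0.37 = 0.63.
Labor input contributed 0.63 × (-0.57) = -0.3591 pp.
Share of growth = -0.3591 / 4.83 × 100 = -7.4348%.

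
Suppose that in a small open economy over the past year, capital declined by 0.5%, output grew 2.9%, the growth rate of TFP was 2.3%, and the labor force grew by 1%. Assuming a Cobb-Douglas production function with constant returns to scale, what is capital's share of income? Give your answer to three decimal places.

Capital's share of income is 0.267.

gY = gA + α·gK + (1−α)·gL, so gY − gA − gL = α(gK − gL).
2.9 − 2.3 − 1 = α × (-0.5 − 1).
-0.4 = -1.5 α, so α = 0.26667.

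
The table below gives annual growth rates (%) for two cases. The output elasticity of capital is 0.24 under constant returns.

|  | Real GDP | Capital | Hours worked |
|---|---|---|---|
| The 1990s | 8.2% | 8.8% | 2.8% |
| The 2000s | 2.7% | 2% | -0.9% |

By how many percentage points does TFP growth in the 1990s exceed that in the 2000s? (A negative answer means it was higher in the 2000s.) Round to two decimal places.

Labor's share = 1 − 0.24 = 0.76.
The 1990s: TFP = 8.2 − 2.112 − 2.128 = 3.96%.
The 2000s: TFP = 2.7 − 0.48 + 0.684 = 2.904%.
Difference = 3.96 − (2.904) = 1.056 pp.

1.06 percentage points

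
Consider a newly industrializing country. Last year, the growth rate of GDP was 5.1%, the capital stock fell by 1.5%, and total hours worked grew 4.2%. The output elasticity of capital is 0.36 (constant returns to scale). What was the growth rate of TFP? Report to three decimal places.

Labor's share = 1 − 0.36 = 0.64.
The capital stock: 0.36 × (-1.5) = -0.54 pp.
Total hours worked: 0.64 × 4.2 = 2.688 pp.
TFP growth = 5.1 − 2.148 = 2.952%.

TFP grew 2.952%.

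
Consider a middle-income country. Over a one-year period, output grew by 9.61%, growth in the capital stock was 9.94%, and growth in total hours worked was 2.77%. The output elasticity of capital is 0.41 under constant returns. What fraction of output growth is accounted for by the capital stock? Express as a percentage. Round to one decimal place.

The capital stock accounted for 42.4% of growth.

The capital stock contributed 0.41 × 9.94 = 4.0754 pp.
Share of growth = 4.0754 / 9.61 × 100 = 42.408%.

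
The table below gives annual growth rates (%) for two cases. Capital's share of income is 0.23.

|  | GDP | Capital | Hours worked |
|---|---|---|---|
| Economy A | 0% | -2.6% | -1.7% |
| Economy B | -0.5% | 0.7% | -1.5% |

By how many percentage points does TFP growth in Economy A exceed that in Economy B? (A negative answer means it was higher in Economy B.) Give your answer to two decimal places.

Labor's share = 1 − 0.23 = 0.77.
Economy A: TFP = 0 + 0.598 + 1.309 = 1.907%.
Economy B: TFP = -0.5 − 0.161 + 1.155 = 0.494%.
Difference = 1.907 − (0.494) = 1.413 pp.

1.41 percentage points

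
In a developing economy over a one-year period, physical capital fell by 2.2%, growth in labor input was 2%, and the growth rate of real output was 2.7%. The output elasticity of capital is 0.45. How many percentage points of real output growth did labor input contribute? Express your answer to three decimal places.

1.100 percentage points

Labor's share = 1 − 0.45 = 0.55.
Contribution = share × growth = 0.55 × 2 = 1.1 pp.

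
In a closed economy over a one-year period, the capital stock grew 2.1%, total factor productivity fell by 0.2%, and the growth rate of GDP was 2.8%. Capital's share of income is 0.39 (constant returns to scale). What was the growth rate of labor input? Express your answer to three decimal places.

Labor's share = 1 − 0.39 = 0.61.
gY = gA + 0.39×2.1 + 0.61×g.
0.61×g = 2.8 + 0.2 − 0.819 = 2.181.
g = 2.181 / 0.61 = 3.57541%.

3.575%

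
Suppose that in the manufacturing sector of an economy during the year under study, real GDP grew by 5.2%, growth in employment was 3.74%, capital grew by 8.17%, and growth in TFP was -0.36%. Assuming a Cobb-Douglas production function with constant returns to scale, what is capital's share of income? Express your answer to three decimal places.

Capital's share of income is 0.411.

gY = gA + α·gK + (1−α)·gL, so gY − gA − gL = α(gK − gL).
5.2 + 0.36 − 3.74 = α × (8.17 − 3.74).
1.82 = 4.43 α, so α = 0.41084.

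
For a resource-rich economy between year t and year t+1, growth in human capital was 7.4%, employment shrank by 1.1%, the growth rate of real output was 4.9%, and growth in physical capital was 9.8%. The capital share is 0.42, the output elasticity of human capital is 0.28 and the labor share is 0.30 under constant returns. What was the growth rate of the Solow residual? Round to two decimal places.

-0.96%

Labor's share = 1 − 0.42 − 0.28 = 0.3.
Physical capital: 0.42 × 9.8 = 4.116 pp.
Human capital: 0.28 × 7.4 = 2.072 pp.
Employment: 0.3 × (-1.1) = -0.33 pp.
TFP growth = 4.9 − 5.858 = -0.958%.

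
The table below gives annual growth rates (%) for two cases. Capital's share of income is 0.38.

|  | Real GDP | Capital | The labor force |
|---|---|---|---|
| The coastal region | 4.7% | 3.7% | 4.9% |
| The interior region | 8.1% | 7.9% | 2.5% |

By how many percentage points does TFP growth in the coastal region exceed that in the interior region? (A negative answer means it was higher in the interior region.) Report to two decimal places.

Labor's share = 1 − 0.38 = 0.62.
The coastal region: TFP = 4.7 − 1.406 − 3.038 = 0.256%.
The interior region: TFP = 8.1 − 3.002 − 1.55 = 3.548%.
Difference = 0.256 − (3.548) = -3.292 pp.

-3.29 percentage points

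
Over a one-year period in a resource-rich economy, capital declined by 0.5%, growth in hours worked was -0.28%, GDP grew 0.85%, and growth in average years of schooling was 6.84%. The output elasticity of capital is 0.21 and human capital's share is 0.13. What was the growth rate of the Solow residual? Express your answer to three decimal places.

Labor's share = 1 − 0.21 − 0.13 = 0.66.
Capital: 0.21 × (-0.5) = -0.105 pp.
Average years of schooling: 0.13 × 6.84 = 0.8892 pp.
Hours worked: 0.66 × (-0.28) = -0.1848 pp.
TFP growth = 0.85 − 0.5994 = 0.2506%.

The Solow residual grew 0.251%.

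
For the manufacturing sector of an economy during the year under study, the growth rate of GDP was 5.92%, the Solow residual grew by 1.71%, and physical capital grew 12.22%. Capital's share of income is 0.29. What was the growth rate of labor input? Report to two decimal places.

Labor's share = 1 − 0.29 = 0.71.
gY = gA + 0.29×12.22 + 0.71×g.
0.71×g = 5.92 − 1.71 − 3.5438 = 0.6662.
g = 0.6662 / 0.71 = 0.9383%.

0.94%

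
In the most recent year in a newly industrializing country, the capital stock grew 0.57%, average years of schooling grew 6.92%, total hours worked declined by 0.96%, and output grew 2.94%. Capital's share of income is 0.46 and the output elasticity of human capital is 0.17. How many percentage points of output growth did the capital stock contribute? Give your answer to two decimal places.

0.26 percentage points

Contribution = share × growth = 0.46 × 0.57 = 0.2622 pp.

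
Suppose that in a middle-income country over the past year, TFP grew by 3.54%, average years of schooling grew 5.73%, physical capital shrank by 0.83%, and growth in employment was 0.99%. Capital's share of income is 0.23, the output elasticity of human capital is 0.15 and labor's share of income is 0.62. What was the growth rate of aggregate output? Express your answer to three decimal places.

Labor's share = 1 − 0.23 − 0.15 = 0.62.
Physical capital: 0.23 × (-0.83) = -0.1909 pp.
Average years of schooling: 0.15 × 5.73 = 0.8595 pp.
Employment: 0.62 × 0.99 = 0.6138 pp.
Output growth = 3.54 + 1.2824 = 4.8224%.

4.822%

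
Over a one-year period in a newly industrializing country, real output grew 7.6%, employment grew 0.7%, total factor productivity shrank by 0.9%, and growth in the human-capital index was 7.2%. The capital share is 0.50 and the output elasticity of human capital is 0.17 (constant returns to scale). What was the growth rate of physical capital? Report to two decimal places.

Labor's share = 1 − 0.5 − 0.17 = 0.33.
gY = gA + 0.17×7.2 + 0.33×0.7 + 0.5×g.
0.5×g = 7.6 + 0.9 − 1.455 = 7.045.
g = 7.045 / 0.5 = 14.09%.

14.09%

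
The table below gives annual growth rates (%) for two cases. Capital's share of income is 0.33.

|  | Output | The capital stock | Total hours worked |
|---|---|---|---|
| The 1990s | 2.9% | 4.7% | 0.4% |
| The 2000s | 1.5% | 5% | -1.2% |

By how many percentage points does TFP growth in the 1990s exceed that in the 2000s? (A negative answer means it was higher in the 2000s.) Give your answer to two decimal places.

Labor's share = 1 − 0.33 = 0.67.
The 1990s: TFP = 2.9 − 1.551 − 0.268 = 1.081%.
The 2000s: TFP = 1.5 − 1.65 + 0.804 = 0.654%.
Difference = 1.081 − (0.654) = 0.427 pp.

0.43 percentage points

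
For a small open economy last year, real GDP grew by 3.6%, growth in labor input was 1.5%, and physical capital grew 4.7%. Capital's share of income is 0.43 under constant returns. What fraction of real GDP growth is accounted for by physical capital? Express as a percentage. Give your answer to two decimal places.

Physical capital contributed 0.43 × 4.7 = 2.021 pp.
Share of growth = 2.021 / 3.6 × 100 = 56.1389%.

Physical capital accounted for 56.14% of growth.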